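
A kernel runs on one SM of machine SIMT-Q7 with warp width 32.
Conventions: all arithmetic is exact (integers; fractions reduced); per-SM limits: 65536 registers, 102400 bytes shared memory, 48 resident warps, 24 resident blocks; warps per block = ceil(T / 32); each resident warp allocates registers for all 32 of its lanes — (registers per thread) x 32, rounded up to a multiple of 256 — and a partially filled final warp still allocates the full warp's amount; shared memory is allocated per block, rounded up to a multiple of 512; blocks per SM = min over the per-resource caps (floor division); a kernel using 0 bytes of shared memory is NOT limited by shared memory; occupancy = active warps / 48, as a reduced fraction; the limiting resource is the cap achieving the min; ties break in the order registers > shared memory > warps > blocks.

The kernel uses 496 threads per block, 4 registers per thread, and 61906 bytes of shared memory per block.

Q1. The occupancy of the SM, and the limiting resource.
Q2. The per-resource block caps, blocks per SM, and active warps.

Answer: occupancy 1/3, limited by shared memory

registers: 16 blocks
shared memory: 1 block
warps: 3 blocks
blocks: 24 blocks

Answer: 1 block, 16 active warps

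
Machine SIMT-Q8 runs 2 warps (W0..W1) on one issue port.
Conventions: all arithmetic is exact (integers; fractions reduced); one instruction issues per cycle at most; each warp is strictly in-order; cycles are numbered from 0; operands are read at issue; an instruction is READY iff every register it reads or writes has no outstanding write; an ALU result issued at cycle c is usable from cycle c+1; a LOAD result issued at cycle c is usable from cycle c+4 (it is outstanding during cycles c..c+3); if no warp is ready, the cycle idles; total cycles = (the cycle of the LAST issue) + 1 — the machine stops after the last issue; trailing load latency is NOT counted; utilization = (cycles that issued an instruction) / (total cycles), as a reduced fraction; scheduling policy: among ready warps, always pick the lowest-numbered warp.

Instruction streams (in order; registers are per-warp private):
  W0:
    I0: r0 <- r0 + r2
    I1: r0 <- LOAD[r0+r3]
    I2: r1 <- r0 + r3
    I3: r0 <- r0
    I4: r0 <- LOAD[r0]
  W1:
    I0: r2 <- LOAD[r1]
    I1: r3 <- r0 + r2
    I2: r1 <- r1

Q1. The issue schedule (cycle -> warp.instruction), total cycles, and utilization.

cycle 0: W0.I0
cycle 1: W0.I1
cycle 2: W1.I0
cycle 3: idle
cycle 4: idle
cycle 5: W0.I2
cycle 6: W0.I3
cycle 7: W0.I4
cycle 8: W1.I1
cycle 9: W1.I2

Answer: 10 cycles, utilization 4/5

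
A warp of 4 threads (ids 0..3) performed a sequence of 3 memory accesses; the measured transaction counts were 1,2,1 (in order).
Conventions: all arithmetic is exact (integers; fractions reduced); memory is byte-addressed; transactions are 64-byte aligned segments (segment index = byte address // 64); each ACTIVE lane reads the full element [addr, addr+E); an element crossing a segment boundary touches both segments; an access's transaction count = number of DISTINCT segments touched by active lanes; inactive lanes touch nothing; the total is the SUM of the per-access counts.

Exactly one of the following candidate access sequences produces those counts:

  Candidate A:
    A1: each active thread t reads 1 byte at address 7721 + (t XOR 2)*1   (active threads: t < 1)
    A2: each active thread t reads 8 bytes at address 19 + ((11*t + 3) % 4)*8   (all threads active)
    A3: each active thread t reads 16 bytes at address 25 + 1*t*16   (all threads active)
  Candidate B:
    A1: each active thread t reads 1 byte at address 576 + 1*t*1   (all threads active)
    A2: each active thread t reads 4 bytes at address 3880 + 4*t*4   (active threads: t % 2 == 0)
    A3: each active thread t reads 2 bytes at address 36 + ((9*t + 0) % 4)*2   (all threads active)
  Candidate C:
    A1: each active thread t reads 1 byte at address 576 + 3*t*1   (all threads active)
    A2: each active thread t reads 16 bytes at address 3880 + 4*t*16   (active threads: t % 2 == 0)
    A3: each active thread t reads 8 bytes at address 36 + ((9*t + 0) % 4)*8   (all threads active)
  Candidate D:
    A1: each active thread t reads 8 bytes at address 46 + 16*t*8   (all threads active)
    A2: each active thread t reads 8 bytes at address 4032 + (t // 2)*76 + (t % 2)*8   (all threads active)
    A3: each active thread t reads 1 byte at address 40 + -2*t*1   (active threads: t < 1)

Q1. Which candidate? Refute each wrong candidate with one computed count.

A: A2 gives 1 transaction, not 2
C: A3 gives 2 transactions, not 1
D: A1 gives 4 transactions, not 1
B: all counts match (1,2,1)

Answer: B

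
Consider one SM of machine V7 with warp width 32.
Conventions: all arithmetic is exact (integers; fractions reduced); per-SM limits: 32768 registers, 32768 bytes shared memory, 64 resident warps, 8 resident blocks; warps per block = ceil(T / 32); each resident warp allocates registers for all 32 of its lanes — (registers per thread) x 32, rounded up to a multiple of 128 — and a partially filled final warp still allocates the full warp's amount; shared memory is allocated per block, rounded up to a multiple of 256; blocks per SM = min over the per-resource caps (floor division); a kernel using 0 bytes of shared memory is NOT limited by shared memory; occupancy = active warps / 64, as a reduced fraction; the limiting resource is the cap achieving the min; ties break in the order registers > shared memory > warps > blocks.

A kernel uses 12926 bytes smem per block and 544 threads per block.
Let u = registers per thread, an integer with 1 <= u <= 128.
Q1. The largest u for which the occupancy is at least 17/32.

Answer: u = 28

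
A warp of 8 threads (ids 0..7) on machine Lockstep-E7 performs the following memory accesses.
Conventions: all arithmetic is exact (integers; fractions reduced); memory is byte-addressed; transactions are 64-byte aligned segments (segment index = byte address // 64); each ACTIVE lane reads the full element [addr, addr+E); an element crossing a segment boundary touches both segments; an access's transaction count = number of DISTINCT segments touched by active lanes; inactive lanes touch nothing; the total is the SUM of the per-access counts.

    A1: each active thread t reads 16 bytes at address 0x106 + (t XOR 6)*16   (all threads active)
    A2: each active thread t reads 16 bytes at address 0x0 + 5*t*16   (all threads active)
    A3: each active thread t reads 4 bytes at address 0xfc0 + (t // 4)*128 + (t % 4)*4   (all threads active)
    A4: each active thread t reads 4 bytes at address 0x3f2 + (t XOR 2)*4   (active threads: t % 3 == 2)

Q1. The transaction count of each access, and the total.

A1: 3 transactions
A2: 8 transactions
A3: 2 transactions
A4: 2 transactions

Answer: 3,8,2,2; total 15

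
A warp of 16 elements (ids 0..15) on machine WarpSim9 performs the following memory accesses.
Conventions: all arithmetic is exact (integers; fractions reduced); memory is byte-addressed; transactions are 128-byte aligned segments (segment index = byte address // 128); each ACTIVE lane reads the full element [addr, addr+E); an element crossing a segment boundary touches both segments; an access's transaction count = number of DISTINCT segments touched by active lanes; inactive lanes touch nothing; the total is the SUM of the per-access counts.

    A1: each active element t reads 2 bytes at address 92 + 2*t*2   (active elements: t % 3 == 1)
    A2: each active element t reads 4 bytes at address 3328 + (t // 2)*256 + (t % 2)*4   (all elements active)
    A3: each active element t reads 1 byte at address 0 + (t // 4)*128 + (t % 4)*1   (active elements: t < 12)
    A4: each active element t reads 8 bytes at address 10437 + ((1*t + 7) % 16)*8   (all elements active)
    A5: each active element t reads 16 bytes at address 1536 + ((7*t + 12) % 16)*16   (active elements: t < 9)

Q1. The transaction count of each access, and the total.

A1: 2 transactions
A2: 8 transactions
A3: 3 transactions
A4: 2 transactions
A5: 2 transactions

Answer: 2,8,3,2,2; total 17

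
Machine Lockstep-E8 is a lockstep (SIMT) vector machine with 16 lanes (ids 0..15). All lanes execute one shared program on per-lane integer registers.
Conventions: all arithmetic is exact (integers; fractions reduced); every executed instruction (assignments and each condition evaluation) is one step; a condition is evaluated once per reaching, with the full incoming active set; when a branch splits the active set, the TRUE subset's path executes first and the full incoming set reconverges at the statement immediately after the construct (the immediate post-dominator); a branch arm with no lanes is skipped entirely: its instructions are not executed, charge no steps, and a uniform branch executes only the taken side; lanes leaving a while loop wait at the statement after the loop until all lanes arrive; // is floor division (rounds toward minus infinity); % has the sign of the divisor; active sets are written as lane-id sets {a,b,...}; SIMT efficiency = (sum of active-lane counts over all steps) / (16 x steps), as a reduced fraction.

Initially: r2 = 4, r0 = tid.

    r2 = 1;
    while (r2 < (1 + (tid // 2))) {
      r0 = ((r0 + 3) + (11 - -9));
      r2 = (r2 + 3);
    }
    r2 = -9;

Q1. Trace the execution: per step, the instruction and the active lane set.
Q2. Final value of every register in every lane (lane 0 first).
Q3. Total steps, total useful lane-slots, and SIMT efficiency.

step 0: r2 <- 1                      {0,1,2,3,4,5,6,7,8,9,10,11,12,13,14,15}
step 1: eval (r2 < (1 + (tid // 2))) {0,1,2,3,4,5,6,7,8,9,10,11,12,13,14,15}
step 2: r0 <- ((r0 + 3) + (11 - -9)) {2,3,4,5,6,7,8,9,10,11,12,13,14,15}
step 3: r2 <- (r2 + 3)               {2,3,4,5,6,7,8,9,10,11,12,13,14,15}
step 4: eval (r2 < (1 + (tid // 2))) {2,3,4,5,6,7,8,9,10,11,12,13,14,15}
step 5: r0 <- ((r0 + 3) + (11 - -9)) {8,9,10,11,12,13,14,15}
step 6: r2 <- (r2 + 3)               {8,9,10,11,12,13,14,15}
step 7: eval (r2 < (1 + (tid // 2))) {8,9,10,11,12,13,14,15}
step 8: r0 <- ((r0 + 3) + (11 - -9)) {14,15}
step 9: r2 <- (r2 + 3)               {14,15}
step 10: eval (r2 < (1 + (tid // 2))) {14,15}
step 11: r2 <- -9                     {0,1,2,3,4,5,6,7,8,9,10,11,12,13,14,15}

Answer: 12 steps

r2: -9,-9,-9,-9,-9,-9,-9,-9,-9,-9,-9,-9,-9,-9,-9,-9
r0: 0,1,25,26,27,28,29,30,54,55,56,57,58,59,83,84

steps = 12; useful = 120; efficiency = 120/192 = 5/8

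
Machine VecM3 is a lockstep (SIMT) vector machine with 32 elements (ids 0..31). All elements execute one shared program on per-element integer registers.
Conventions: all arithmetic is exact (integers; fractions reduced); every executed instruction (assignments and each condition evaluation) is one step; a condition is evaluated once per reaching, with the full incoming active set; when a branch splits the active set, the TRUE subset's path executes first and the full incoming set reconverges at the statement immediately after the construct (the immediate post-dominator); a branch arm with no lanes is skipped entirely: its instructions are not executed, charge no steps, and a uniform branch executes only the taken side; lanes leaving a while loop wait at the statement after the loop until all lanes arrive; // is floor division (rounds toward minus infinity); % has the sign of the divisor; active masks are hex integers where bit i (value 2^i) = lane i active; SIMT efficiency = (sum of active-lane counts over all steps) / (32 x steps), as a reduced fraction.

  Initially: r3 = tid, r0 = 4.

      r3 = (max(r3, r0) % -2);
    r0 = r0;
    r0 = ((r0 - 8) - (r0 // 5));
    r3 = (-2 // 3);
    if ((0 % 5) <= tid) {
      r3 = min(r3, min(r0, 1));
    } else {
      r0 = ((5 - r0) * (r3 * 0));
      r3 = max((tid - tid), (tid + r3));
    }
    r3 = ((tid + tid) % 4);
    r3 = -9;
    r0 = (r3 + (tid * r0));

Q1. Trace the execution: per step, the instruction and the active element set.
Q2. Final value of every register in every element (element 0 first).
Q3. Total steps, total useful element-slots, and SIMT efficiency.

step 0: r3 <- (max(r3, r0) % -2)     0xffffffff
step 1: r0 <- r0                     0xffffffff
step 2: r0 <- ((r0 - 8) - (r0 // 5)) 0xffffffff
step 3: r3 <- (-2 // 3)              0xffffffff
step 4: eval ((0 % 5) <= tid)        0xffffffff
step 5: r3 <- min(r3, min(r0, 1))    0xffffffff
step 6: r3 <- ((tid + tid) % 4)      0xffffffff
step 7: r3 <- -9                     0xffffffff
step 8: r0 <- (r3 + (tid * r0))      0xffffffff

Answer: 9 steps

r3: -9,-9,-9,-9,-9,-9,-9,-9,-9,-9,-9,-9,-9,-9,-9,-9,-9,-9,-9,-9,-9,-9,-9,-9,-9,-9,-9,-9,-9,-9,-9,-9
r0: -9,-13,-17,-21,-25,-29,-33,-37,-41,-45,-49,-53,-57,-61,-65,-69,-73,-77,-81,-85,-89,-93,-97,-101,-105,-109,-113,-117,-121,-125,-129,-133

steps = 9; useful = 288; efficiency = 288/288 = 1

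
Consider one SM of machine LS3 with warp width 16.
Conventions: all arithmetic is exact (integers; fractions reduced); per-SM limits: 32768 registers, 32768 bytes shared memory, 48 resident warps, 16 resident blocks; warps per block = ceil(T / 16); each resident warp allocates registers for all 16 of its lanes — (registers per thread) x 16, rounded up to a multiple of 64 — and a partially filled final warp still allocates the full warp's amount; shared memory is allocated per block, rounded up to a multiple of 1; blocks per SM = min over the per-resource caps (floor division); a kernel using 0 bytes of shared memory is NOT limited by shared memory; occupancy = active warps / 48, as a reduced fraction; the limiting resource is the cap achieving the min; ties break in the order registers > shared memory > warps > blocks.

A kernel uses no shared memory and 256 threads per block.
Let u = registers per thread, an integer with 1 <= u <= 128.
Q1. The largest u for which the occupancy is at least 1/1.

Answer: u = 40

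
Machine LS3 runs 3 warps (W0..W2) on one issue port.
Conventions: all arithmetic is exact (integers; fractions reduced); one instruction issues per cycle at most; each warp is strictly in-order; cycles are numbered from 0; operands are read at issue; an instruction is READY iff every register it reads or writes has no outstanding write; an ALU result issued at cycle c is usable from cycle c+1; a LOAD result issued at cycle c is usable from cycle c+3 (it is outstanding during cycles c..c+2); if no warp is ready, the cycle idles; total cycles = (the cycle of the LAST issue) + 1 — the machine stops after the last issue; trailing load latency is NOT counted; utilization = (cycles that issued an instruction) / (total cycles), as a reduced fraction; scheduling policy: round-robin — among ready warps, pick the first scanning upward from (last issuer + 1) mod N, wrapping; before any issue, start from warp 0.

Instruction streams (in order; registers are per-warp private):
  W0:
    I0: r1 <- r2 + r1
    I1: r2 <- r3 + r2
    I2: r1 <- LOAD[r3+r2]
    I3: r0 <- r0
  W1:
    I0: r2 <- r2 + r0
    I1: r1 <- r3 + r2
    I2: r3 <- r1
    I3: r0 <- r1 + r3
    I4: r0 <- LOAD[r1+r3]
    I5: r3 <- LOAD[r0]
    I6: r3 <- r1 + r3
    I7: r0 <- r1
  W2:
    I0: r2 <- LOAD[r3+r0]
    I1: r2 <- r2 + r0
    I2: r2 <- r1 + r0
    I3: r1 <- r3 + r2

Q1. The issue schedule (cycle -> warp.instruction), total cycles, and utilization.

cycle 0: W0.I0
cycle 1: W1.I0
cycle 2: W2.I0
cycle 3: W0.I1
cycle 4: W1.I1
cycle 5: W2.I1
cycle 6: W0.I2
cycle 7: W1.I2
cycle 8: W2.I2
cycle 9: W0.I3
cycle 10: W1.I3
cycle 11: W2.I3
cycle 12: W1.I4
cycle 13: idle
cycle 14: idle
cycle 15: W1.I5
cycle 16: idle
cycle 17: idle
cycle 18: W1.I6
cycle 19: W1.I7

Answer: 20 cycles, utilization 4/5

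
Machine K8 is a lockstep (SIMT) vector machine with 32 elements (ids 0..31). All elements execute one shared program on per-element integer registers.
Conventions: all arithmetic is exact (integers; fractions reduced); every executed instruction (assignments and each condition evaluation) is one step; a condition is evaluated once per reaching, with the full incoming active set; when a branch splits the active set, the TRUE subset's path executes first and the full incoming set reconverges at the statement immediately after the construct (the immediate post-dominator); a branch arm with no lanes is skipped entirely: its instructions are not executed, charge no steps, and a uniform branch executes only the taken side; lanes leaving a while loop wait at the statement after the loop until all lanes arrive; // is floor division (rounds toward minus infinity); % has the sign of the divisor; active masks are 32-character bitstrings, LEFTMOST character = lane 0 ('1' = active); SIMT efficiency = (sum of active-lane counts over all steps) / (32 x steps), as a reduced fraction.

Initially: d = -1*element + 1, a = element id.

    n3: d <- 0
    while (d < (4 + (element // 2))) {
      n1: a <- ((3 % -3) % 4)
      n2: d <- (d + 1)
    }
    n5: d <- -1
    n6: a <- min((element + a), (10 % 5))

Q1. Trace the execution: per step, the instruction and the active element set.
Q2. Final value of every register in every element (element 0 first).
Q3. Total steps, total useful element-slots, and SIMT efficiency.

step 0: d <- 0                       11111111111111111111111111111111
step 1: eval (d < (4 + (element // 2))) 11111111111111111111111111111111
step 2: a <- ((3 % -3) % 4)          11111111111111111111111111111111
step 3: d <- (d + 1)                 11111111111111111111111111111111
step 4: eval (d < (4 + (element // 2))) 11111111111111111111111111111111
step 5: a <- ((3 % -3) % 4)          11111111111111111111111111111111
step 6: d <- (d + 1)                 11111111111111111111111111111111
step 7: eval (d < (4 + (element // 2))) 11111111111111111111111111111111
step 8: a <- ((3 % -3) % 4)          11111111111111111111111111111111
step 9: d <- (d + 1)                 11111111111111111111111111111111
step 10: eval (d < (4 + (element // 2))) 11111111111111111111111111111111
step 11: a <- ((3 % -3) % 4)          11111111111111111111111111111111
step 12: d <- (d + 1)                 11111111111111111111111111111111
step 13: eval (d < (4 + (element // 2))) 11111111111111111111111111111111
step 14: a <- ((3 % -3) % 4)          00111111111111111111111111111111
step 15: d <- (d + 1)                 00111111111111111111111111111111
step 16: eval (d < (4 + (element // 2))) 00111111111111111111111111111111
step 17: a <- ((3 % -3) % 4)          00001111111111111111111111111111
step 18: d <- (d + 1)                 00001111111111111111111111111111
step 19: eval (d < (4 + (element // 2))) 00001111111111111111111111111111
step 20: a <- ((3 % -3) % 4)          00000011111111111111111111111111
step 21: d <- (d + 1)                 00000011111111111111111111111111
step 22: eval (d < (4 + (element // 2))) 00000011111111111111111111111111
step 23: a <- ((3 % -3) % 4)          00000000111111111111111111111111
step 24: d <- (d + 1)                 00000000111111111111111111111111
step 25: eval (d < (4 + (element // 2))) 00000000111111111111111111111111
step 26: a <- ((3 % -3) % 4)          00000000001111111111111111111111
step 27: d <- (d + 1)                 00000000001111111111111111111111
step 28: eval (d < (4 + (element // 2))) 00000000001111111111111111111111
step 29: a <- ((3 % -3) % 4)          00000000000011111111111111111111
step 30: d <- (d + 1)                 00000000000011111111111111111111
step 31: eval (d < (4 + (element // 2))) 00000000000011111111111111111111
step 32: a <- ((3 % -3) % 4)          00000000000000111111111111111111
step 33: d <- (d + 1)                 00000000000000111111111111111111
step 34: eval (d < (4 + (element // 2))) 00000000000000111111111111111111
step 35: a <- ((3 % -3) % 4)          00000000000000001111111111111111
step 36: d <- (d + 1)                 00000000000000001111111111111111
step 37: eval (d < (4 + (element // 2))) 00000000000000001111111111111111
step 38: a <- ((3 % -3) % 4)          00000000000000000011111111111111
step 39: d <- (d + 1)                 00000000000000000011111111111111
step 40: eval (d < (4 + (element // 2))) 00000000000000000011111111111111
step 41: a <- ((3 % -3) % 4)          00000000000000000000111111111111
step 42: d <- (d + 1)                 00000000000000000000111111111111
step 43: eval (d < (4 + (element // 2))) 00000000000000000000111111111111
step 44: a <- ((3 % -3) % 4)          00000000000000000000001111111111
step 45: d <- (d + 1)                 00000000000000000000001111111111
step 46: eval (d < (4 + (element // 2))) 00000000000000000000001111111111
step 47: a <- ((3 % -3) % 4)          00000000000000000000000011111111
step 48: d <- (d + 1)                 00000000000000000000000011111111
step 49: eval (d < (4 + (element // 2))) 00000000000000000000000011111111
step 50: a <- ((3 % -3) % 4)          00000000000000000000000000111111
step 51: d <- (d + 1)                 00000000000000000000000000111111
step 52: eval (d < (4 + (element // 2))) 00000000000000000000000000111111
step 53: a <- ((3 % -3) % 4)          00000000000000000000000000001111
step 54: d <- (d + 1)                 00000000000000000000000000001111
step 55: eval (d < (4 + (element // 2))) 00000000000000000000000000001111
step 56: a <- ((3 % -3) % 4)          00000000000000000000000000000011
step 57: d <- (d + 1)                 00000000000000000000000000000011
step 58: eval (d < (4 + (element // 2))) 00000000000000000000000000000011
step 59: d <- -1                      11111111111111111111111111111111
step 60: a <- min((element + a), (10 % 5)) 11111111111111111111111111111111

Answer: 61 steps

d: -1,-1,-1,-1,-1,-1,-1,-1,-1,-1,-1,-1,-1,-1,-1,-1,-1,-1,-1,-1,-1,-1,-1,-1,-1,-1,-1,-1,-1,-1,-1,-1
a: 0,0,0,0,0,0,0,0,0,0,0,0,0,0,0,0,0,0,0,0,0,0,0,0,0,0,0,0,0,0,0,0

steps = 61; useful = 1232; efficiency = 1232/1952 = 77/122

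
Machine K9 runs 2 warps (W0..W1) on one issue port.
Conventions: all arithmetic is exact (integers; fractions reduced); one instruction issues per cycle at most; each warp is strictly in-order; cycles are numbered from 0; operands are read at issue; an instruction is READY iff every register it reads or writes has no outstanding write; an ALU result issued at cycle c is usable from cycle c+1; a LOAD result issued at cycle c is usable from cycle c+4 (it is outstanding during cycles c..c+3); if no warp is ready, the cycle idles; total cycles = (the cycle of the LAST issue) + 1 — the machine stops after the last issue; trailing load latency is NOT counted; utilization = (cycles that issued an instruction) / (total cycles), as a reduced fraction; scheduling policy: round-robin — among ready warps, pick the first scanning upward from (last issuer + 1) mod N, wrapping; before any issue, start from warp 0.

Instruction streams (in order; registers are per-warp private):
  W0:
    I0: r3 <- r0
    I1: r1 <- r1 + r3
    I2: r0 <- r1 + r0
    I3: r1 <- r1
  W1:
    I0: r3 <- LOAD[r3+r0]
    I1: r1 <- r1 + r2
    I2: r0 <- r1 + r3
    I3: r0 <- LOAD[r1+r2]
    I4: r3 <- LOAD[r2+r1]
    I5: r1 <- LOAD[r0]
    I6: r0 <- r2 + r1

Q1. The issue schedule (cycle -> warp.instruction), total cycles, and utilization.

cycle 0: W0.I0
cycle 1: W1.I0
cycle 2: W0.I1
cycle 3: W1.I1
cycle 4: W0.I2
cycle 5: W1.I2
cycle 6: W0.I3
cycle 7: W1.I3
cycle 8: W1.I4
cycle 9: idle
cycle 10: idle
cycle 11: W1.I5
cycle 12: idle
cycle 13: idle
cycle 14: idle
cycle 15: W1.I6

Answer: 16 cycles, utilization 11/16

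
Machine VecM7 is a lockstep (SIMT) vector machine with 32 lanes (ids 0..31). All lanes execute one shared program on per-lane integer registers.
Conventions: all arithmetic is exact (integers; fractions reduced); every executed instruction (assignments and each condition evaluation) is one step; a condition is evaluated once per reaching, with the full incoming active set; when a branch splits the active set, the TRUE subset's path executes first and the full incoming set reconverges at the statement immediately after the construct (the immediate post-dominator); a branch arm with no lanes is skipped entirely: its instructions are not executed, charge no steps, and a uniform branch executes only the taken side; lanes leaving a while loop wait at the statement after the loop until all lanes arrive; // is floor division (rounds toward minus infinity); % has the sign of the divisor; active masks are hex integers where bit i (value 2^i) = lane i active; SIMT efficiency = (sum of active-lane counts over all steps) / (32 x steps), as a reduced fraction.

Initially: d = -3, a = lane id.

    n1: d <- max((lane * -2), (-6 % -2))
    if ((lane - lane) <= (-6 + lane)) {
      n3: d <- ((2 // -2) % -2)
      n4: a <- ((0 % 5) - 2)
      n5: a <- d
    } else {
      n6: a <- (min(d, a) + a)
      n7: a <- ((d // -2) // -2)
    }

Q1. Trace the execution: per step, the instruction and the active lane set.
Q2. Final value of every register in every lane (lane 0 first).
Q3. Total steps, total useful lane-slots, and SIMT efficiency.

step 0: d <- max((lane * -2), (-6 % -2)) 0xffffffff
step 1: eval ((lane - lane) <= (-6 + lane)) 0xffffffff
step 2: d <- ((2 // -2) % -2)        0xffffffc0
step 3: a <- ((0 % 5) - 2)           0xffffffc0
step 4: a <- d                       0xffffffc0
step 5: a <- (min(d, a) + a)         0x0000003f
step 6: a <- ((d // -2) // -2)       0x0000003f

Answer: 7 steps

d: 0,0,0,0,0,0,-1,-1,-1,-1,-1,-1,-1,-1,-1,-1,-1,-1,-1,-1,-1,-1,-1,-1,-1,-1,-1,-1,-1,-1,-1,-1
a: 0,0,0,0,0,0,-1,-1,-1,-1,-1,-1,-1,-1,-1,-1,-1,-1,-1,-1,-1,-1,-1,-1,-1,-1,-1,-1,-1,-1,-1,-1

steps = 7; useful = 154; efficiency = 154/224 = 11/16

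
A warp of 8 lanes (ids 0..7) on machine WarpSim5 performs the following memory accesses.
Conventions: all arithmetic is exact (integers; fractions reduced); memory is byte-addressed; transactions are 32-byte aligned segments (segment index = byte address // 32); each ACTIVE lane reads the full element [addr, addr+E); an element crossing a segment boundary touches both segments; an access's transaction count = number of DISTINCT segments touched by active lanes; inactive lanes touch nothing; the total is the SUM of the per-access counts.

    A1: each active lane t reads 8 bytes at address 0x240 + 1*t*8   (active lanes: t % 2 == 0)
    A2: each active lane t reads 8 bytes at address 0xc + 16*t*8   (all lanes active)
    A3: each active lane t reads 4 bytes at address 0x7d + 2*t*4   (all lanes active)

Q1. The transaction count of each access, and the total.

A1: 2 transactions
A2: 8 transactions
A3: 3 transactions

Answer: 2,8,3; total 13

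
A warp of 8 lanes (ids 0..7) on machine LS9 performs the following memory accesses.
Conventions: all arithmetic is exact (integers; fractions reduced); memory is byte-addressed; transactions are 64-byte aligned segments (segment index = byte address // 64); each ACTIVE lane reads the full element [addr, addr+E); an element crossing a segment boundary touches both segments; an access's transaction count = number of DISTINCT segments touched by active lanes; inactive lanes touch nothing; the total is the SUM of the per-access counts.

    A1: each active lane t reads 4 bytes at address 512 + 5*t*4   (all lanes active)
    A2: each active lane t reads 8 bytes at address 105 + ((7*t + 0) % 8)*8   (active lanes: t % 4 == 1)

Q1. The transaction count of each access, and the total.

A1: 3 transactions
A2: 1 transaction

Answer: 3,1; total 4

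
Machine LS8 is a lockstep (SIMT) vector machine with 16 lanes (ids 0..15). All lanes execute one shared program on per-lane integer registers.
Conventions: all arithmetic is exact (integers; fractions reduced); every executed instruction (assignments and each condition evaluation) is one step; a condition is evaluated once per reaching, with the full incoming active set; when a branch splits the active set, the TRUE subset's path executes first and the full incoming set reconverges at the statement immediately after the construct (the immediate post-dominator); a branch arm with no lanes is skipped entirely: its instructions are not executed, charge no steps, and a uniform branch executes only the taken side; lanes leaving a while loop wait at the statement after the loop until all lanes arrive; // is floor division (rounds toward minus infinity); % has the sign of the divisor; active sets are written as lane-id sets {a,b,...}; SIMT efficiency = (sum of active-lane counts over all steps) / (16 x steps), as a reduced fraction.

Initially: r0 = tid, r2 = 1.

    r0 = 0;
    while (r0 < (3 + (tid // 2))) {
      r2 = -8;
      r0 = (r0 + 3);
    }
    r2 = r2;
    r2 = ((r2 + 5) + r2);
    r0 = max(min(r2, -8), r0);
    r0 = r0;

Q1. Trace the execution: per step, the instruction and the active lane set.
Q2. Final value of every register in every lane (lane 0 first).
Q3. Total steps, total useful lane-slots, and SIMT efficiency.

step 0: r0 <- 0                      {0,1,2,3,4,5,6,7,8,9,10,11,12,13,14,15}
step 1: eval (r0 < (3 + (tid // 2))) {0,1,2,3,4,5,6,7,8,9,10,11,12,13,14,15}
step 2: r2 <- -8                     {0,1,2,3,4,5,6,7,8,9,10,11,12,13,14,15}
step 3: r0 <- (r0 + 3)               {0,1,2,3,4,5,6,7,8,9,10,11,12,13,14,15}
step 4: eval (r0 < (3 + (tid // 2))) {0,1,2,3,4,5,6,7,8,9,10,11,12,13,14,15}
step 5: r2 <- -8                     {2,3,4,5,6,7,8,9,10,11,12,13,14,15}
step 6: r0 <- (r0 + 3)               {2,3,4,5,6,7,8,9,10,11,12,13,14,15}
step 7: eval (r0 < (3 + (tid // 2))) {2,3,4,5,6,7,8,9,10,11,12,13,14,15}
step 8: r2 <- -8                     {8,9,10,11,12,13,14,15}
step 9: r0 <- (r0 + 3)               {8,9,10,11,12,13,14,15}
step 10: eval (r0 < (3 + (tid // 2))) {8,9,10,11,12,13,14,15}
step 11: r2 <- -8                     {14,15}
step 12: r0 <- (r0 + 3)               {14,15}
step 13: eval (r0 < (3 + (tid // 2))) {14,15}
step 14: r2 <- r2                     {0,1,2,3,4,5,6,7,8,9,10,11,12,13,14,15}
step 15: r2 <- ((r2 + 5) + r2)        {0,1,2,3,4,5,6,7,8,9,10,11,12,13,14,15}
step 16: r0 <- max(min(r2, -8), r0)   {0,1,2,3,4,5,6,7,8,9,10,11,12,13,14,15}
step 17: r0 <- r0                     {0,1,2,3,4,5,6,7,8,9,10,11,12,13,14,15}

Answer: 18 steps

r0: 3,3,6,6,6,6,6,6,9,9,9,9,9,9,12,12
r2: -11,-11,-11,-11,-11,-11,-11,-11,-11,-11,-11,-11,-11,-11,-11,-11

steps = 18; useful = 216; efficiency = 216/288 = 3/4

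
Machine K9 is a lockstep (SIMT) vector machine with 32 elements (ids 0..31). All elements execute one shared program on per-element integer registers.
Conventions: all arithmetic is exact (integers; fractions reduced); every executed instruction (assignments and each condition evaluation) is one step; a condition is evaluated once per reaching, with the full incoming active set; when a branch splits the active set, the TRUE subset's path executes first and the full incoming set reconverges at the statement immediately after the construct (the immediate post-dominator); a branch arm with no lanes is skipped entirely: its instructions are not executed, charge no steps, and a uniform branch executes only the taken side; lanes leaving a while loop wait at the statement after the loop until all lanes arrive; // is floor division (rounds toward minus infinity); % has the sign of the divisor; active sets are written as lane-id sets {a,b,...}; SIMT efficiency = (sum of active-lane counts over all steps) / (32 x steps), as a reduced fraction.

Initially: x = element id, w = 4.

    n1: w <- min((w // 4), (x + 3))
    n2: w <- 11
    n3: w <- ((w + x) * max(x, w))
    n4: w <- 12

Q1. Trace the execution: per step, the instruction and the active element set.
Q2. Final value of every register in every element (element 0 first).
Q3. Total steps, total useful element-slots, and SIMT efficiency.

step 0: w <- min((w // 4), (x + 3))  {0,1,2,3,4,5,6,7,8,9,10,11,12,13,14,15,16,17,18,19,20,21,22,23,24,25,26,27,28,29,30,31}
step 1: w <- 11                      {0,1,2,3,4,5,6,7,8,9,10,11,12,13,14,15,16,17,18,19,20,21,22,23,24,25,26,27,28,29,30,31}
step 2: w <- ((w + x) * max(x, w))   {0,1,2,3,4,5,6,7,8,9,10,11,12,13,14,15,16,17,18,19,20,21,22,23,24,25,26,27,28,29,30,31}
step 3: w <- 12                      {0,1,2,3,4,5,6,7,8,9,10,11,12,13,14,15,16,17,18,19,20,21,22,23,24,25,26,27,28,29,30,31}

Answer: 4 steps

x: 0,1,2,3,4,5,6,7,8,9,10,11,12,13,14,15,16,17,18,19,20,21,22,23,24,25,26,27,28,29,30,31
w: 12,12,12,12,12,12,12,12,12,12,12,12,12,12,12,12,12,12,12,12,12,12,12,12,12,12,12,12,12,12,12,12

steps = 4; useful = 128; efficiency = 128/128 = 1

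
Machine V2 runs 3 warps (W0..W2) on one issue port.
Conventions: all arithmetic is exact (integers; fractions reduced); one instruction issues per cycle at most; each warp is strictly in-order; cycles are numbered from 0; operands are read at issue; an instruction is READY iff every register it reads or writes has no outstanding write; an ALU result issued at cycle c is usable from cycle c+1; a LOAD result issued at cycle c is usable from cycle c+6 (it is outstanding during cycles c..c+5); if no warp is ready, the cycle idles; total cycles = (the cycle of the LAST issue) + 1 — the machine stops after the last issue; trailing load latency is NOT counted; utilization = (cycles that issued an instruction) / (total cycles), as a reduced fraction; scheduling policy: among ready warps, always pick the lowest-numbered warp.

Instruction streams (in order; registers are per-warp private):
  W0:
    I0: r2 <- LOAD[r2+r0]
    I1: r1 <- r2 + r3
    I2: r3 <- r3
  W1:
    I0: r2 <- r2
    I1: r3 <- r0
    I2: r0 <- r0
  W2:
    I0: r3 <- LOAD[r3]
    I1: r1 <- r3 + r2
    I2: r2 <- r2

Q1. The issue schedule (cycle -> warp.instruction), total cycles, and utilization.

cycle 0: W0.I0
cycle 1: W1.I0
cycle 2: W1.I1
cycle 3: W1.I2
cycle 4: W2.I0
cycle 5: idle
cycle 6: W0.I1
cycle 7: W0.I2
cycle 8: idle
cycle 9: idle
cycle 10: W2.I1
cycle 11: W2.I2

Answer: 12 cycles, utilization 3/4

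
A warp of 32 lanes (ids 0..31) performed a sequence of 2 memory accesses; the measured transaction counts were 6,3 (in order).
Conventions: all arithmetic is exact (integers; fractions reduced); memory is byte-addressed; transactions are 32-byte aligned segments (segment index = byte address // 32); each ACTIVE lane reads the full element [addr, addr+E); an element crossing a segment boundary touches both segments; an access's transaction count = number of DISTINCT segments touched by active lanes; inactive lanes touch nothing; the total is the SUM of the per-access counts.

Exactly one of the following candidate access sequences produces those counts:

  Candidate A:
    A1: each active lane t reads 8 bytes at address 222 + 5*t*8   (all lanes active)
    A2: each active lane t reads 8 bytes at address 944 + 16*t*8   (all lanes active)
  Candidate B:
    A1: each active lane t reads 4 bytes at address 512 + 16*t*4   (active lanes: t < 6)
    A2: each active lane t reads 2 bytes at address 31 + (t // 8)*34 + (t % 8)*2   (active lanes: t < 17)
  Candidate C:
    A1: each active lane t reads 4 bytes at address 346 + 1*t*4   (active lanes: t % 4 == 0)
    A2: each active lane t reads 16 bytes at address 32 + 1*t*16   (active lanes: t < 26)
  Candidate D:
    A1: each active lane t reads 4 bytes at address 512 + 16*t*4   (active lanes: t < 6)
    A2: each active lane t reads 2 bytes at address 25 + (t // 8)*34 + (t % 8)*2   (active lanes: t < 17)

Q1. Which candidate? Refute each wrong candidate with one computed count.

A: A1 gives 40 transactions, not 6
B: A2 gives 4 transactions, not 3
C: A1 gives 5 transactions, not 6
D: all counts match (6,3)

Answer: D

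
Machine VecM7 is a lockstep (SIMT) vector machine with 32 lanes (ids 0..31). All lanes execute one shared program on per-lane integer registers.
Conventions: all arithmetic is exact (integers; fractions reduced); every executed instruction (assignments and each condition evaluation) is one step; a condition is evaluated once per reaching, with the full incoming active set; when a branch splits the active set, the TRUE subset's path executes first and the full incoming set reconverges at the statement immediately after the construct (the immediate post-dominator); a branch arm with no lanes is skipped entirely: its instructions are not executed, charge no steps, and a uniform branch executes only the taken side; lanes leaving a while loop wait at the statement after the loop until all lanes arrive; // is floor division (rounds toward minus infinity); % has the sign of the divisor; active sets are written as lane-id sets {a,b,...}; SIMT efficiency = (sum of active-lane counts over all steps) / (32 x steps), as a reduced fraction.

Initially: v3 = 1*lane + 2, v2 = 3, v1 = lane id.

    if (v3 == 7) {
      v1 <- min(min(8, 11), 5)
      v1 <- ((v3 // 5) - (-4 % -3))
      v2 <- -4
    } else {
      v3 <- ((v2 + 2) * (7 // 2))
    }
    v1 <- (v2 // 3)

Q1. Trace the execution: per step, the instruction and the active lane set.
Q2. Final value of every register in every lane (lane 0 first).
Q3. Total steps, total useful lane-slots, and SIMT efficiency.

step 0: eval (v3 == 7)               {0,1,2,3,4,5,6,7,8,9,10,11,12,13,14,15,16,17,18,19,20,21,22,23,24,25,26,27,28,29,30,31}
step 1: v1 <- min(min(8, 11), 5)     {5}
step 2: v1 <- ((v3 // 5) - (-4 % -3)) {5}
step 3: v2 <- -4                     {5}
step 4: v3 <- ((v2 + 2) * (7 // 2))  {0,1,2,3,4,6,7,8,9,10,11,12,13,14,15,16,17,18,19,20,21,22,23,24,25,26,27,28,29,30,31}
step 5: v1 <- (v2 // 3)              {0,1,2,3,4,5,6,7,8,9,10,11,12,13,14,15,16,17,18,19,20,21,22,23,24,25,26,27,28,29,30,31}

Answer: 6 steps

v3: 15,15,15,15,15,7,15,15,15,15,15,15,15,15,15,15,15,15,15,15,15,15,15,15,15,15,15,15,15,15,15,15
v2: 3,3,3,3,3,-4,3,3,3,3,3,3,3,3,3,3,3,3,3,3,3,3,3,3,3,3,3,3,3,3,3,3
v1: 1,1,1,1,1,-2,1,1,1,1,1,1,1,1,1,1,1,1,1,1,1,1,1,1,1,1,1,1,1,1,1,1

steps = 6; useful = 98; efficiency = 98/192 = 49/96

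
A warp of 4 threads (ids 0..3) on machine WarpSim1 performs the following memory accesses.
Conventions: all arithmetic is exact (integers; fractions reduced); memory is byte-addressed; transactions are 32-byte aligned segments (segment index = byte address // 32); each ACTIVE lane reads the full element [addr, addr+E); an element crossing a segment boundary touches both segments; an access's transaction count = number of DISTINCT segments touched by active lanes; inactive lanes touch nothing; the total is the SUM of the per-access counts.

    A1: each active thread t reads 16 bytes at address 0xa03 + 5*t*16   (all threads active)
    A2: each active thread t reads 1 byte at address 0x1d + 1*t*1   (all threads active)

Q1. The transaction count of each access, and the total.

A1: 6 transactions
A2: 2 transactions

Answer: 6,2; total 8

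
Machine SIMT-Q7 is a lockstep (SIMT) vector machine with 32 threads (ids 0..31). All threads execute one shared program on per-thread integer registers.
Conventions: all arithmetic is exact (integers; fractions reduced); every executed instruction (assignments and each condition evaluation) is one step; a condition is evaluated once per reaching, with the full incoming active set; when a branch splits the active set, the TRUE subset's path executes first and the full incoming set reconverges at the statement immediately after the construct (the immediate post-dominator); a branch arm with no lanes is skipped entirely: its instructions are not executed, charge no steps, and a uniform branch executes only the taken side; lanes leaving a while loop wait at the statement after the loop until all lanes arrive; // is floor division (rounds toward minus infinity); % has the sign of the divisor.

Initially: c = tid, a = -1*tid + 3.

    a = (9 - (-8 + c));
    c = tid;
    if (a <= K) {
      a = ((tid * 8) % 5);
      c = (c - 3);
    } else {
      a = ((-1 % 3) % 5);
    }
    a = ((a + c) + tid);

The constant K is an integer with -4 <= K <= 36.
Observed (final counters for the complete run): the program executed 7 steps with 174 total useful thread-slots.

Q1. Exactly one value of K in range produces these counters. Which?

Answer: K = -1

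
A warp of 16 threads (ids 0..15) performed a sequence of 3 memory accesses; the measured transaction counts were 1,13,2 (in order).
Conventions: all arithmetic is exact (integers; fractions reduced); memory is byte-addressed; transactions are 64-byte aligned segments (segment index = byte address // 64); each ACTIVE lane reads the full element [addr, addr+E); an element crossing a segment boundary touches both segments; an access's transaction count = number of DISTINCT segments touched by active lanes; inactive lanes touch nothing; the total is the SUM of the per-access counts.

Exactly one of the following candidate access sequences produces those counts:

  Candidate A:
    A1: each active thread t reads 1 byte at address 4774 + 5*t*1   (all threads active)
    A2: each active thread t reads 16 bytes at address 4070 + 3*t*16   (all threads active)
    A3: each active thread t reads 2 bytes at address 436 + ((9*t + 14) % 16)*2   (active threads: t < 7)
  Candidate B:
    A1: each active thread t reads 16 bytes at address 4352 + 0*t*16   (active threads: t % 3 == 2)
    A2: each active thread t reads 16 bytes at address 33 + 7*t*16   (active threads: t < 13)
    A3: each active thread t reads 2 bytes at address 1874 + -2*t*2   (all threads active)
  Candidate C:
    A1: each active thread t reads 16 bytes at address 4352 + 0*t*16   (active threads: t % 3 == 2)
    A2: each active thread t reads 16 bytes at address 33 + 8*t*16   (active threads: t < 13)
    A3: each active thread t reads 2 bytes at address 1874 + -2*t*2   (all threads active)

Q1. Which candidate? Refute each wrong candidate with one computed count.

A: A1 gives 2 transactions, not 1
B: A2 gives 16 transactions, not 13
C: all counts match (1,13,2)

Answer: C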